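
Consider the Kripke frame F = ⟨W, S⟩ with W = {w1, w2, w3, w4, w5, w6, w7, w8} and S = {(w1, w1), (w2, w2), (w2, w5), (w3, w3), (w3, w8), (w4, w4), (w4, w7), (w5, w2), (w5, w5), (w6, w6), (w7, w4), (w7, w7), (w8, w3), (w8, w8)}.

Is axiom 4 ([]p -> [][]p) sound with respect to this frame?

Axiom 4 corresponds to the accessibility relation being transitive.
Transitive: yes — every two-step S-path is closed by a direct edge.

Yes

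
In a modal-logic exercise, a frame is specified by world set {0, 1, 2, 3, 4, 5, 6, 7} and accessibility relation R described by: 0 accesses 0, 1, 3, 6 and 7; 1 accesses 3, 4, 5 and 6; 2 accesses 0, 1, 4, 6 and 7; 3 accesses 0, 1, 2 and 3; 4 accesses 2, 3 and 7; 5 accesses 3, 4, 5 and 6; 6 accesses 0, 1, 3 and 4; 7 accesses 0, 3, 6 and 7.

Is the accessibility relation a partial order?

No

Reflexive: no — 1 is not related to itself.
Transitive: no — 0 R 1 and 1 R 4, but not 0 R 4.
Antisymmetric: no — 0 R 3 and 3 R 0 with 0 ≠ 3.
So R is not a partial order.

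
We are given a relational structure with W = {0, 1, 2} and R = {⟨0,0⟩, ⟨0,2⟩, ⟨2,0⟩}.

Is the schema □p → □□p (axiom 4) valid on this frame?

Axiom 4 corresponds to the accessibility relation being transitive.
Transitive: no — 2 R 0 and 0 R 2, but not 2 R 2.

No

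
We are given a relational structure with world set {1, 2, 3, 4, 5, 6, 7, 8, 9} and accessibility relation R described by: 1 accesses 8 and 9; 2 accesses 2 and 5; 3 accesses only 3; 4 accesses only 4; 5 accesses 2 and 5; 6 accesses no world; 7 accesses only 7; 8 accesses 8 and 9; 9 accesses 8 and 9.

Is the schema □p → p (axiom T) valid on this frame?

No

The schema T characterises exactly the reflexive frames.
Reflexive: no — 1 is not related to itself.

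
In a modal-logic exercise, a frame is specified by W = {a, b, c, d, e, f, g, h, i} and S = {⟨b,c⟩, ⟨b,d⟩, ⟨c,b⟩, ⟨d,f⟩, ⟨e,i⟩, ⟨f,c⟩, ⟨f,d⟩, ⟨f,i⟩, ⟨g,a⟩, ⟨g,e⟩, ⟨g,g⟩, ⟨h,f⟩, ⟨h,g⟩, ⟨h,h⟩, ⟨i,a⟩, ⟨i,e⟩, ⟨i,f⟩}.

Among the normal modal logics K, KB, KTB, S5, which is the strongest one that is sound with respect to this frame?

K

Symmetric (axiom B): no — b S d but not d S b.
Reflexive (axiom T): no — a is not related to itself.
Euclidean (axiom 5): no — b S c and b S d, but not c S d.
So F validates K; KB would additionally require S to be symmetric. The strongest is K.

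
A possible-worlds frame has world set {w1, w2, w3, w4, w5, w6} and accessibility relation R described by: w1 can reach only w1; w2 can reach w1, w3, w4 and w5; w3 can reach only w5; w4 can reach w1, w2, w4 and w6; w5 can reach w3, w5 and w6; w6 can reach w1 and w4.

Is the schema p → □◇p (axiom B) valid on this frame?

No

The schema B characterises exactly the symmetric frames.
Symmetric: no — w2 R w1 but not w1 R w2.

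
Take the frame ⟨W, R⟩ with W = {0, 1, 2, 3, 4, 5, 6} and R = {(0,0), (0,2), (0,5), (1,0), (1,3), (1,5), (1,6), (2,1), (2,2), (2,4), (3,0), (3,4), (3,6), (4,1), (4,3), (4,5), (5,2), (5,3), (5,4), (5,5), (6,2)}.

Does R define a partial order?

Reflexive: no — 1 is not related to itself.
Transitive: no — 0 R 2 and 2 R 1, but not 0 R 1.
Antisymmetric: no — 3 R 4 and 4 R 3 with 3 ≠ 4.
So R is not a partial order.

No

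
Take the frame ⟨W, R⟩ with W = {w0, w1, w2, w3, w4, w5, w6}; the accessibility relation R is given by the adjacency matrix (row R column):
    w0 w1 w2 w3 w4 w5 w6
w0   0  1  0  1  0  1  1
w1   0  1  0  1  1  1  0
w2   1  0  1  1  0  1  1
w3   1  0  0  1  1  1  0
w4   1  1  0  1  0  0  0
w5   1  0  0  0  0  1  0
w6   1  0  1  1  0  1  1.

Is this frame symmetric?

Symmetric: no — w0 R w1 but not w1 R w0.

No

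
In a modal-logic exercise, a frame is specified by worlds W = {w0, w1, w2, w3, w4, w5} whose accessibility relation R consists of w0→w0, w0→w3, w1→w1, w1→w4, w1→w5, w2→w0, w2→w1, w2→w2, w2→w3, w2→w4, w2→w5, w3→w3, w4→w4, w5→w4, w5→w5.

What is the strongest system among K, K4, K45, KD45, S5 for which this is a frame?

Transitive (axiom 4): yes — every two-step R-path is closed by a direct edge.
Euclidean (axiom 5): no — w1 R w4 and w1 R w5, but not w4 R w5.
Serial (axiom D): yes — every world has a successor (e.g. w0 R w0).
Reflexive (axiom T): yes — every world is R-related to itself.
So F validates K, K4; K45 would additionally require R to be Euclidean. The strongest is K4.

K4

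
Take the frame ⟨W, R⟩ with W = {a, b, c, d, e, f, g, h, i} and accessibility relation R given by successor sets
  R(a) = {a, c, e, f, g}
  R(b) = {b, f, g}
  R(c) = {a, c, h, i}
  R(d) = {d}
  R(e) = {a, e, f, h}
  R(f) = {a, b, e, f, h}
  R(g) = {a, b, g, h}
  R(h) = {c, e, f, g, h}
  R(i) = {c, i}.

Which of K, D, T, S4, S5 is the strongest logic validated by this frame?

T

Serial (axiom D): yes — every world has a successor (e.g. a R a).
Reflexive (axiom T): yes — every world is R-related to itself.
Transitive (axiom 4): no — a R c and c R h, but not a R h.
Euclidean (axiom 5): no — a R c and a R e, but not c R e.
So F validates K, D, T; S4 would additionally require R to be transitive. The strongest is T.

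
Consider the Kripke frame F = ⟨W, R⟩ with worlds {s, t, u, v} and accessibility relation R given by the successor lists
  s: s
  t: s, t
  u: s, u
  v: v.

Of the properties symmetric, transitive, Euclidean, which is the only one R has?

transitive

Symmetric: no — t R s but not s R t.
Transitive: yes — every two-step R-path is closed by a direct edge.
Euclidean: no — t R s and t R t, but not s R t.
Only transitive holds.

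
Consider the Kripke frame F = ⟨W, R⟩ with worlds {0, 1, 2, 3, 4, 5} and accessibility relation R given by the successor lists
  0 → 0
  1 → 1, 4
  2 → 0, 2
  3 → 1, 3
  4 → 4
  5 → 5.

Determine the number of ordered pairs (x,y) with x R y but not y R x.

3

Enumerating: (1,4), (2,0), (3,1).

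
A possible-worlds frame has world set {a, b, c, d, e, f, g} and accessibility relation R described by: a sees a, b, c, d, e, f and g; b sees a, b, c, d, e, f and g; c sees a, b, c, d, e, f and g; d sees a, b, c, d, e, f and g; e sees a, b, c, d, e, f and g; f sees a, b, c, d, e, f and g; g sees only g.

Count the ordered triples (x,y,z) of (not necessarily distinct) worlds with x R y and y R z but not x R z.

0

R is transitive; there are no such tuples.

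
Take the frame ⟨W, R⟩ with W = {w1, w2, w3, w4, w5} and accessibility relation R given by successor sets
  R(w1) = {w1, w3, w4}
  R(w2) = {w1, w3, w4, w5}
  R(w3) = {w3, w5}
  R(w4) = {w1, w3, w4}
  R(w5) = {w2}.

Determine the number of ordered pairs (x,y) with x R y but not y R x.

6

Enumerating: (w1,w3), (w2,w1), (w2,w3), (w2,w4), (w3,w5), (w4,w3).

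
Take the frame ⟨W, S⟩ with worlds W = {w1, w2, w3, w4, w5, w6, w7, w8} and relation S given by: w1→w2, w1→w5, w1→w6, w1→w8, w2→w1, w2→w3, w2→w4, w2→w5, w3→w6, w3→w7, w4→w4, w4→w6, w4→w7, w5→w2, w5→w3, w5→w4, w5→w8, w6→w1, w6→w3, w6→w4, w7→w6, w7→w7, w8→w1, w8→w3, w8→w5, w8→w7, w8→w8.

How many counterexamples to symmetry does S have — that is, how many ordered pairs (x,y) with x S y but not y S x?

Enumerating: (w1,w5), (w2,w3), (w2,w4), (w3,w7), (w4,w7), (w5,w3), (w5,w4), (w7,w6), (w8,w3), (w8,w7).

10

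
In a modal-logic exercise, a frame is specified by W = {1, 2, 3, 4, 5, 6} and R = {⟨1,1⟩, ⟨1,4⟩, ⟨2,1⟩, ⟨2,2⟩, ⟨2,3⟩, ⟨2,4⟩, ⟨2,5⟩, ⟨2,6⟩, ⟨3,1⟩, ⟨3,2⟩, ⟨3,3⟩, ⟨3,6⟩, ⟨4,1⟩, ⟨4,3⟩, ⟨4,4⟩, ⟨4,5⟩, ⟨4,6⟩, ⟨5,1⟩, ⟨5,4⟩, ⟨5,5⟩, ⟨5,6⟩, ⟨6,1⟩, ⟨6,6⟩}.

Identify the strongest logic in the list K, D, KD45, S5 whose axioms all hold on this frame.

Serial (axiom D): yes — every world has a successor (e.g. 1 R 1).
Euclidean (axiom 5): no — 2 R 1 and 2 R 3, but not 1 R 3.
Transitive (axiom 4): no — 1 R 4 and 4 R 3, but not 1 R 3.
Reflexive (axiom T): yes — every world is R-related to itself.
So F validates K, D; KD45 would additionally require R to be Euclidean and transitive. The strongest is D.

D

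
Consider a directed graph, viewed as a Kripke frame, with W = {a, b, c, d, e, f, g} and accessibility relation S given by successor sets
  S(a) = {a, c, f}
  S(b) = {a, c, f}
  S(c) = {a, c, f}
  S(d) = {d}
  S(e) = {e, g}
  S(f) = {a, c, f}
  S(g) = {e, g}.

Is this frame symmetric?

Symmetric: no — b S a but not a S b.

No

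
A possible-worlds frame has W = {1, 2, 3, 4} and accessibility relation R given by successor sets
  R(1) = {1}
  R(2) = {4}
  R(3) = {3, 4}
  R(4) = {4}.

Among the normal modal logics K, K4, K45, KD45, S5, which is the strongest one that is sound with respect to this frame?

Transitive (axiom 4): yes — every two-step R-path is closed by a direct edge.
Euclidean (axiom 5): no — 3 R 4 and 3 R 3, but not 4 R 3.
Serial (axiom D): yes — every world has a successor (e.g. 1 R 1).
Reflexive (axiom T): no — 2 is not related to itself.
So F validates K, K4; K45 would additionally require R to be Euclidean. The strongest is K4.

K4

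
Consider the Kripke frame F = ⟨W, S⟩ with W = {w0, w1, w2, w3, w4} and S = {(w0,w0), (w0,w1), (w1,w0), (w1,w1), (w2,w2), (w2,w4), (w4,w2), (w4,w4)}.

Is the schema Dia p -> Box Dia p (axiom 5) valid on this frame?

Yes

By correspondence theory, 5 is valid on a frame iff S is Euclidean.
Euclidean: yes — any two successors of a common world are S-related.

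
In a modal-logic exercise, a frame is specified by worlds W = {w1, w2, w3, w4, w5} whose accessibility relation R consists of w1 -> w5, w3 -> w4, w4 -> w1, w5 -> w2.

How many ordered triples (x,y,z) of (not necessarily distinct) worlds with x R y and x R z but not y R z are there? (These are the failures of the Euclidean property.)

Enumerating: (w1,w5,w5), (w3,w4,w4), (w4,w1,w1), (w5,w2,w2).

4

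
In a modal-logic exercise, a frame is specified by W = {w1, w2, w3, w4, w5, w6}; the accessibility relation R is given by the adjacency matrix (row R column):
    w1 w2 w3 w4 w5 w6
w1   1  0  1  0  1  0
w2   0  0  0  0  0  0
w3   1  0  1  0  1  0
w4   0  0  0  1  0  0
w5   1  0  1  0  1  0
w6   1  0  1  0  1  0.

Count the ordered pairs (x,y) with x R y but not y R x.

3

Enumerating: (w6,w1), (w6,w3), (w6,w5).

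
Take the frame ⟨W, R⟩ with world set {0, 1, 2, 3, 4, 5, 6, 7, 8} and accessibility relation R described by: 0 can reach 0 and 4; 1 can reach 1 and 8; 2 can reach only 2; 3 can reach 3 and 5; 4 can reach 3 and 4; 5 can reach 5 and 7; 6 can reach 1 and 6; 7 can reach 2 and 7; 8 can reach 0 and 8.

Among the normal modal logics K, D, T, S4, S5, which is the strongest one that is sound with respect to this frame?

Serial (axiom D): yes — every world has a successor (e.g. 0 R 0).
Reflexive (axiom T): yes — every world is R-related to itself.
Transitive (axiom 4): no — 0 R 4 and 4 R 3, but not 0 R 3.
Euclidean (axiom 5): no — 0 R 4 and 0 R 0, but not 4 R 0.
So F validates K, D, T; S4 would additionally require R to be transitive. The strongest is T.

T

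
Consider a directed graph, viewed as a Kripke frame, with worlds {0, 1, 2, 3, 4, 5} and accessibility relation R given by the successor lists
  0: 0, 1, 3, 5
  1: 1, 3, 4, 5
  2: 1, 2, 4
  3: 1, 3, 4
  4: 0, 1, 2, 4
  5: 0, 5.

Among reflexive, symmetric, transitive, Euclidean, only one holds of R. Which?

Reflexive: yes — every world is R-related to itself.
Symmetric: no — 0 R 1 but not 1 R 0.
Transitive: no — 0 R 1 and 1 R 4, but not 0 R 4.
Euclidean: no — 0 R 3 and 0 R 5, but not 3 R 5.
Only reflexive holds.

reflexive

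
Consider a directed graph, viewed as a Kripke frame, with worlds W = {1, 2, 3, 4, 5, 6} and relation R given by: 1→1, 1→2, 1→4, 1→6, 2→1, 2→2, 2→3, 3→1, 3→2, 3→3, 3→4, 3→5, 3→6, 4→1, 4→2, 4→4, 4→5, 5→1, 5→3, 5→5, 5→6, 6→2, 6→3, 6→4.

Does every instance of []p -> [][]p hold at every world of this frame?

No

By correspondence theory, 4 is valid on a frame iff R is transitive.
Transitive: no — 1 R 2 and 2 R 3, but not 1 R 3.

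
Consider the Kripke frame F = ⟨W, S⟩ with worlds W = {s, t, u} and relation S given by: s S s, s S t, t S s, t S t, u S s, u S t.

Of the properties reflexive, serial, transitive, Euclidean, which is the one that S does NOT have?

Reflexive: no — u is not related to itself.
Serial: yes — every world has a successor (e.g. s S s).
Transitive: yes — every two-step S-path is closed by a direct edge.
Euclidean: yes — any two successors of a common world are S-related.
Only reflexive fails.

reflexive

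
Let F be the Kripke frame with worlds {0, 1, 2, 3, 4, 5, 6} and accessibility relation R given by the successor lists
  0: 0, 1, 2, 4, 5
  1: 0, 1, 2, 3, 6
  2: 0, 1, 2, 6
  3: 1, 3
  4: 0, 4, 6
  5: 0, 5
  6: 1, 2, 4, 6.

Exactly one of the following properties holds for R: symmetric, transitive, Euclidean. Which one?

Symmetric: yes — every pair in R has its reverse in R.
Transitive: no — 0 R 1 and 1 R 3, but not 0 R 3.
Euclidean: no — 0 R 1 and 0 R 4, but not 1 R 4.
Only symmetric holds.

symmetric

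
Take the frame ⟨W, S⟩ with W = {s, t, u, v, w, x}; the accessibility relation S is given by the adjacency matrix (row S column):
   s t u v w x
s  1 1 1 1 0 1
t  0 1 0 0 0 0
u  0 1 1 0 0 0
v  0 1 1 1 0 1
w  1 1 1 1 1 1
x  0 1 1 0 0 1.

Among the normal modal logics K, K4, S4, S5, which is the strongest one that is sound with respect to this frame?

Transitive (axiom 4): yes — every two-step S-path is closed by a direct edge.
Reflexive (axiom T): yes — every world is S-related to itself.
Euclidean (axiom 5): no — s S t and s S u, but not t S u.
So F validates K, K4, S4; S5 would additionally require S to be Euclidean. The strongest is S4.

S4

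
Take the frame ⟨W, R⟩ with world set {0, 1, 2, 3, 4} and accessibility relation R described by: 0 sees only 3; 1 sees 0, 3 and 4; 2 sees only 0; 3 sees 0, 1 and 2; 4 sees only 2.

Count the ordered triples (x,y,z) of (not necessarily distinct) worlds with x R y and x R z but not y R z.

Enumerating: (0,3,3), (1,0,0), (1,0,4), (1,3,3), (1,3,4), (1,4,0), (1,4,3), (1,4,4), (2,0,0), (3,0,0), (3,0,1), (3,0,2), (3,1,1), (3,1,2), (3,2,1), (3,2,2), (4,2,2).

17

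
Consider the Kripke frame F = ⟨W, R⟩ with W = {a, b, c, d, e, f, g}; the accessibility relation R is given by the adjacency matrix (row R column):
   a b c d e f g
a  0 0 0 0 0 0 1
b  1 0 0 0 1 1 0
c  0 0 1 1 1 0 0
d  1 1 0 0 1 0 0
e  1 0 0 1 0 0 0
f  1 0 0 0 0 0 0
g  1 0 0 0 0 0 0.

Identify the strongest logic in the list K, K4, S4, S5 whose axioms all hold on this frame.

Transitive (axiom 4): no — b R a and a R g, but not b R g.
Reflexive (axiom T): no — a is not related to itself.
Euclidean (axiom 5): no — b R a and b R e, but not a R e.
So F validates K; K4 would additionally require R to be transitive. The strongest is K.

K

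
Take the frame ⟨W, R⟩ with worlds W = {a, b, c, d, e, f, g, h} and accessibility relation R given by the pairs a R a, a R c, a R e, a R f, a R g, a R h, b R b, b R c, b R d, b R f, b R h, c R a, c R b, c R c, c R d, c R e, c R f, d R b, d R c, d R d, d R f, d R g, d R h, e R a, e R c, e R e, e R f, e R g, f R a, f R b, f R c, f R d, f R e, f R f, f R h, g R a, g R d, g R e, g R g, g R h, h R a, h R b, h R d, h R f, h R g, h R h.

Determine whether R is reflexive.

Reflexive: yes — every world is R-related to itself.

Yes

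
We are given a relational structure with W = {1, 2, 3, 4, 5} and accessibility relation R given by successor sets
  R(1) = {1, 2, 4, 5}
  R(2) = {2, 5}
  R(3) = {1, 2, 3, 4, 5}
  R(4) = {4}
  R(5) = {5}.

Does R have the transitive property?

Yes

Transitive: yes — every two-step R-path is closed by a direct edge.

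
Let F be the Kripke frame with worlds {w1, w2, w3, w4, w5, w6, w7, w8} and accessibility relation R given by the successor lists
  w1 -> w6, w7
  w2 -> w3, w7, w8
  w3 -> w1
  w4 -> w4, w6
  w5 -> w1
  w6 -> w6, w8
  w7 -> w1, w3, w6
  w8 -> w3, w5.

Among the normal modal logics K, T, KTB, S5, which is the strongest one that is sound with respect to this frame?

K

Reflexive (axiom T): no — w1 is not related to itself.
Symmetric (axiom B): no — w1 R w6 but not w6 R w1.
Euclidean (axiom 5): no — w1 R w6 and w1 R w7, but not w6 R w7.
So F validates K; T would additionally require R to be reflexive. The strongest is K.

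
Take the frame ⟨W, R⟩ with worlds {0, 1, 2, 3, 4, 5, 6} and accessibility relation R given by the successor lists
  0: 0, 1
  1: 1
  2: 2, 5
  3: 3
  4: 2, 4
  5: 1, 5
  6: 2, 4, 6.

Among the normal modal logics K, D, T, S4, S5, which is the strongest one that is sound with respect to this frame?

Serial (axiom D): yes — every world has a successor (e.g. 0 R 0).
Reflexive (axiom T): yes — every world is R-related to itself.
Transitive (axiom 4): no — 2 R 5 and 5 R 1, but not 2 R 1.
Euclidean (axiom 5): no — 6 R 2 and 6 R 4, but not 2 R 4.
So F validates K, D, T; S4 would additionally require R to be transitive. The strongest is T.

T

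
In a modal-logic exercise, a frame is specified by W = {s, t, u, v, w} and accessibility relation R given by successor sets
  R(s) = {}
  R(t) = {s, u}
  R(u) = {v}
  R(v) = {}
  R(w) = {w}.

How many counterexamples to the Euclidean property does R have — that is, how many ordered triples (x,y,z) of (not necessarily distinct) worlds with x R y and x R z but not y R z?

5

Enumerating: (t,s,s), (t,s,u), (t,u,s), (t,u,u), (u,v,v).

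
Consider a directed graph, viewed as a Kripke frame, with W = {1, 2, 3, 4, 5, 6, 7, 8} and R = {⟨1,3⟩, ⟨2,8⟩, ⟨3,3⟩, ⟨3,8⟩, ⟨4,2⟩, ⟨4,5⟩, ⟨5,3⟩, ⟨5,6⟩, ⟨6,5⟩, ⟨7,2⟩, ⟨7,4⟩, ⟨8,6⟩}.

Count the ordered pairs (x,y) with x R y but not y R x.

Enumerating: (1,3), (2,8), (3,8), (4,2), (4,5), (5,3), (7,2), (7,4), (8,6).

9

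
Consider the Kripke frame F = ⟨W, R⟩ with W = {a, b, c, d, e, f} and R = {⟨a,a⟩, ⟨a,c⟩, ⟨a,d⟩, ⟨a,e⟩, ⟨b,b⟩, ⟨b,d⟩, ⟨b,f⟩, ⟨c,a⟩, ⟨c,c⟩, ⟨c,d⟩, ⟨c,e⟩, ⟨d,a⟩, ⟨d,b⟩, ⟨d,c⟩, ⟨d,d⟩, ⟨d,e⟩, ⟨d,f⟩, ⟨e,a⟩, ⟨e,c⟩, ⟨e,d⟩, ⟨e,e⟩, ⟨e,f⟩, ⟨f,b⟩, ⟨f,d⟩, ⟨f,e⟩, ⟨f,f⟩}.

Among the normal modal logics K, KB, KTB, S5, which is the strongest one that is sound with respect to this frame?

KTB

Symmetric (axiom B): yes — every pair in R has its reverse in R.
Reflexive (axiom T): yes — every world is R-related to itself.
Euclidean (axiom 5): no — d R a and d R b, but not a R b.
So F validates K, KB, KTB; S5 would additionally require R to be Euclidean. The strongest is KTB.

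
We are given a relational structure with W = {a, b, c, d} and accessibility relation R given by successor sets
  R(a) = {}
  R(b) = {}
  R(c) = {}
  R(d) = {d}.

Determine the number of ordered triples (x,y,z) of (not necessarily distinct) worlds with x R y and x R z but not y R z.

R is Euclidean; there are no such tuples.

0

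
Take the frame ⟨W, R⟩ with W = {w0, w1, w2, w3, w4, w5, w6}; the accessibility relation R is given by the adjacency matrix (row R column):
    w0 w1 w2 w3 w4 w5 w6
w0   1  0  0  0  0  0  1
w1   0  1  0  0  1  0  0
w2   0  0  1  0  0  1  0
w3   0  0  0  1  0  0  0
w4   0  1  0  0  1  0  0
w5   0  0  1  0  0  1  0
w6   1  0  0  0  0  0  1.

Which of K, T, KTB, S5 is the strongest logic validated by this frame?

S5

Reflexive (axiom T): yes — every world is R-related to itself.
Symmetric (axiom B): yes — every pair in R has its reverse in R.
Euclidean (axiom 5): yes — any two successors of a common world are R-related.
So F validates K, T, KTB, S5. The strongest is S5.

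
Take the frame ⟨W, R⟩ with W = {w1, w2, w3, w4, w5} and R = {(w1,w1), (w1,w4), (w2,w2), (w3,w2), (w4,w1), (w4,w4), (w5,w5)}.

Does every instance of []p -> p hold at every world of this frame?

No

By correspondence theory, T is valid on a frame iff R is reflexive.
Reflexive: no — w3 is not related to itself.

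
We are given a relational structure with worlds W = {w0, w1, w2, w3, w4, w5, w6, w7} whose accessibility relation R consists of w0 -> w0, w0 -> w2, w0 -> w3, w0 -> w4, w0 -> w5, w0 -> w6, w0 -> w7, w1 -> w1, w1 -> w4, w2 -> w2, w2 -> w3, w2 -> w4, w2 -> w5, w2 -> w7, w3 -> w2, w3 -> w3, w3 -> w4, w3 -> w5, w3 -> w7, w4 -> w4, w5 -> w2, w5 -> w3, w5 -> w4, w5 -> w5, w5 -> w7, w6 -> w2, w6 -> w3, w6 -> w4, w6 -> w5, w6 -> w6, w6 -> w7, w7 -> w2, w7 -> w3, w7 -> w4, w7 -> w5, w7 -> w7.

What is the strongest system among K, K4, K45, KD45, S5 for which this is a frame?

Transitive (axiom 4): yes — every two-step R-path is closed by a direct edge.
Euclidean (axiom 5): no — w0 R w2 and w0 R w6, but not w2 R w6.
Serial (axiom D): yes — every world has a successor (e.g. w0 R w0).
Reflexive (axiom T): yes — every world is R-related to itself.
So F validates K, K4; K45 would additionally require R to be Euclidean. The strongest is K4.

K4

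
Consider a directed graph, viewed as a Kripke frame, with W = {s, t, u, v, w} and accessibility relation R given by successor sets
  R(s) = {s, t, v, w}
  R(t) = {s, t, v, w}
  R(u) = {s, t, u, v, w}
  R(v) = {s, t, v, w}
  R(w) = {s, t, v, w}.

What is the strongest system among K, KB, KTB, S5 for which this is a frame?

Symmetric (axiom B): no — u R s but not s R u.
Reflexive (axiom T): yes — every world is R-related to itself.
Euclidean (axiom 5): no — u R s and u R u, but not s R u.
So F validates K; KB would additionally require R to be symmetric. The strongest is K.

K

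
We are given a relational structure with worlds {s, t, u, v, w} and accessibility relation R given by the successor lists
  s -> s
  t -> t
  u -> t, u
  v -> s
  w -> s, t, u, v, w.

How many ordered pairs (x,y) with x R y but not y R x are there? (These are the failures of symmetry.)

Enumerating: (u,t), (v,s), (w,s), (w,t), (w,u), (w,v).

6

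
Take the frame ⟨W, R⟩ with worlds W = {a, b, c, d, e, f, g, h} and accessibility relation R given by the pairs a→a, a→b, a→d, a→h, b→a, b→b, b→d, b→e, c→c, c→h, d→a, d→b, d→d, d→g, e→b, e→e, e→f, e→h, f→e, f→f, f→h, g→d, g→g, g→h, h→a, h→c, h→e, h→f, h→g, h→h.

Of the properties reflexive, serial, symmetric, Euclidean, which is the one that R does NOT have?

Euclidean

Reflexive: yes — every world is R-related to itself.
Serial: yes — every world has a successor (e.g. a R a).
Symmetric: yes — every pair in R has its reverse in R.
Euclidean: no — a R b and a R h, but not b R h.
Only Euclidean fails.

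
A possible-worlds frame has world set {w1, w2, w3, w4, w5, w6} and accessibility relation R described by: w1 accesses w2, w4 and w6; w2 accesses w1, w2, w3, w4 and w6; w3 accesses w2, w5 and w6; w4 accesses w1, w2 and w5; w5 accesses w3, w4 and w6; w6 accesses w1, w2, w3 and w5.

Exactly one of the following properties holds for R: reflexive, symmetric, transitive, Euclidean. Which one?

Reflexive: no — w1 is not related to itself.
Symmetric: yes — every pair in R has its reverse in R.
Transitive: no — w1 R w2 and w2 R w3, but not w1 R w3.
Euclidean: no — w1 R w4 and w1 R w6, but not w4 R w6.
Only symmetric holds.

symmetric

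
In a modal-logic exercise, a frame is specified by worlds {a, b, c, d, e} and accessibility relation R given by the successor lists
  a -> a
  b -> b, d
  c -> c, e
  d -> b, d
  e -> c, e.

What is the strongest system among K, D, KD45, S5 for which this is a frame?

Serial (axiom D): yes — every world has a successor (e.g. a R a).
Euclidean (axiom 5): yes — any two successors of a common world are R-related.
Transitive (axiom 4): yes — every two-step R-path is closed by a direct edge.
Reflexive (axiom T): yes — every world is R-related to itself.
So F validates K, D, KD45, S5. The strongest is S5.

S5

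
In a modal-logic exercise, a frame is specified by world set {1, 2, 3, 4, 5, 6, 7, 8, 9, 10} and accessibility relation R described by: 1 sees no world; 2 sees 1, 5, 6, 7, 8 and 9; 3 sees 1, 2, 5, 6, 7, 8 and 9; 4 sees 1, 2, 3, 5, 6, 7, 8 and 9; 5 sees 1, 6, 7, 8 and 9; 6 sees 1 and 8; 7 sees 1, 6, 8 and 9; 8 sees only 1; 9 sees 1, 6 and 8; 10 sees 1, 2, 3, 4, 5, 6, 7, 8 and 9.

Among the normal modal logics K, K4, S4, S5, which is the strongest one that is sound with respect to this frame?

Transitive (axiom 4): yes — every two-step R-path is closed by a direct edge.
Reflexive (axiom T): no — 1 is not related to itself.
Euclidean (axiom 5): no — 10 R 1 and 10 R 2, but not 1 R 2.
So F validates K, K4; S4 would additionally require R to be reflexive. The strongest is K4.

K4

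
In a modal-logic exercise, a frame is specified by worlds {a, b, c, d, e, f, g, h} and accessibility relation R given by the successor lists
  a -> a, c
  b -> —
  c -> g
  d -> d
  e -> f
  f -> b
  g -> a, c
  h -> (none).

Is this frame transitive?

Transitive: no — a R c and c R g, but not a R g.

No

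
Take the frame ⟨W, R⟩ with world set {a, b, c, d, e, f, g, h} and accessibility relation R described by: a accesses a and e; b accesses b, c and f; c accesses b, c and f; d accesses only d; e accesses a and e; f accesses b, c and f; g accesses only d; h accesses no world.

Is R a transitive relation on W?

Transitive: yes — every two-step R-path is closed by a direct edge.

Yes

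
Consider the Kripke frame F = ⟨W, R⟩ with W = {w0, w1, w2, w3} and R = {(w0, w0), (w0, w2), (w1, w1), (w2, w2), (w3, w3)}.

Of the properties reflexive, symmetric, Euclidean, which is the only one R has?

reflexive

Reflexive: yes — every world is R-related to itself.
Symmetric: no — w0 R w2 but not w2 R w0.
Euclidean: no — w0 R w2 and w0 R w0, but not w2 R w0.
Only reflexive holds.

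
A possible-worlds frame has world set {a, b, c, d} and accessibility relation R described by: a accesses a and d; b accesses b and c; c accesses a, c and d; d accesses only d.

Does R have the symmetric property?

No

Symmetric: no — a R d but not d R a.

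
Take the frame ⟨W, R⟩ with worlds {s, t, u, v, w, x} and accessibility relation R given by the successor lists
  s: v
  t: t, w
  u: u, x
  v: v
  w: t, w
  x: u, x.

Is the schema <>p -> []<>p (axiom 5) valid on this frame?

Yes

Axiom 5 corresponds to the accessibility relation being Euclidean.
Euclidean: yes — any two successors of a common world are R-related.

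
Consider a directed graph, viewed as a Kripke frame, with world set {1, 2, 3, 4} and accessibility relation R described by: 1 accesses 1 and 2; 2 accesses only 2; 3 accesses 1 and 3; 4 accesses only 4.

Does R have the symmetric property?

Symmetric: no — 1 R 2 but not 2 R 1.

No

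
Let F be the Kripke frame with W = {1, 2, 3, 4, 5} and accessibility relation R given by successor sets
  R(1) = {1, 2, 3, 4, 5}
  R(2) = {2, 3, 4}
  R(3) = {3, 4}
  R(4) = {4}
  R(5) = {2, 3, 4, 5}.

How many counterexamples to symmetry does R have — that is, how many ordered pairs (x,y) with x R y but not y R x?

10

Enumerating: (1,2), (1,3), (1,4), (1,5), (2,3), (2,4), (3,4), (5,2), (5,3), (5,4).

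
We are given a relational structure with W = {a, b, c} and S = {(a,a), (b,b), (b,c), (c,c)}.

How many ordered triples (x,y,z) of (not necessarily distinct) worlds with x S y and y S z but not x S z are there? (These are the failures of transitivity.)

S is transitive; there are no such tuples.

0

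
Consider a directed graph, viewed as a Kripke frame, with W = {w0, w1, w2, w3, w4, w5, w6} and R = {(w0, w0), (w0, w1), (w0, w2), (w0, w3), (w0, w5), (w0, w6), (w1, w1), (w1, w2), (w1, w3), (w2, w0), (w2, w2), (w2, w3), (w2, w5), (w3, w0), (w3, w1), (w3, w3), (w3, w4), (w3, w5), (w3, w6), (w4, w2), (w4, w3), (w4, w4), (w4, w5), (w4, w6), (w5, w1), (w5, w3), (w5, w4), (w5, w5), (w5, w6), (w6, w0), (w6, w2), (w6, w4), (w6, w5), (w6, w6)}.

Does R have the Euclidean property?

No

Euclidean: no — w0 R w1 and w0 R w5, but not w1 R w5.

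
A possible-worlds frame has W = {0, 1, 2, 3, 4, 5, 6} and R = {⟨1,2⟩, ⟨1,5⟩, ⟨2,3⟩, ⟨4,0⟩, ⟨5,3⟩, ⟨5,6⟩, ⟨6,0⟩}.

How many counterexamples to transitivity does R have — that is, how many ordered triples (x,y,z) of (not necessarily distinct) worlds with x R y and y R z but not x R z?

4

Enumerating: (1,2,3), (1,5,3), (1,5,6), (5,6,0).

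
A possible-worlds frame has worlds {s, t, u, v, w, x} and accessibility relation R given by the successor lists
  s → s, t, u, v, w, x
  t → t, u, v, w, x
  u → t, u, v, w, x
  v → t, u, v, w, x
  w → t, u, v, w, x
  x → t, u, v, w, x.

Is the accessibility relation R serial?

Serial: yes — every world has a successor (e.g. s R s).

Yes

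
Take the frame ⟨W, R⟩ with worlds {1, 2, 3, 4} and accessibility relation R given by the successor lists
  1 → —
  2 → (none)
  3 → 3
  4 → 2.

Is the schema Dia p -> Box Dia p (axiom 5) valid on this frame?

No

Axiom 5 corresponds to the accessibility relation being Euclidean.
Euclidean: no — 4 R 2 and 4 R 2, but not 2 R 2.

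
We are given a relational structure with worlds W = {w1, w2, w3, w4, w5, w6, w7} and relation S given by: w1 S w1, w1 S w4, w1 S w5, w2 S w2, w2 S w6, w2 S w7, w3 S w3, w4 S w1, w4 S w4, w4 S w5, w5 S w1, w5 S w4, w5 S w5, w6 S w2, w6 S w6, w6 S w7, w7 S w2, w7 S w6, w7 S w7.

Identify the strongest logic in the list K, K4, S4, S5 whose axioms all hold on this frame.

S5

Transitive (axiom 4): yes — every two-step S-path is closed by a direct edge.
Reflexive (axiom T): yes — every world is S-related to itself.
Euclidean (axiom 5): yes — any two successors of a common world are S-related.
So F validates K, K4, S4, S5. The strongest is S5.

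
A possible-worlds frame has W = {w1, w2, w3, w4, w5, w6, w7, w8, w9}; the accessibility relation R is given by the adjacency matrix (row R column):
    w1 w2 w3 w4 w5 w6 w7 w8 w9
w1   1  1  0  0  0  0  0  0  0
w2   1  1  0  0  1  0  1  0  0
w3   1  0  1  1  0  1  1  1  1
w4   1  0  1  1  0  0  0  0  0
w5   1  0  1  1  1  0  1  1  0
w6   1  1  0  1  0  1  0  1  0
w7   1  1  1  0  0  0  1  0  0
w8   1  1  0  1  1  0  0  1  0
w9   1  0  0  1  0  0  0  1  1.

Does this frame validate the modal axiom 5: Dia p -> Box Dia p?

No

By correspondence theory, 5 is valid on a frame iff R is Euclidean.
Euclidean: no — w2 R w1 and w2 R w5, but not w1 R w5.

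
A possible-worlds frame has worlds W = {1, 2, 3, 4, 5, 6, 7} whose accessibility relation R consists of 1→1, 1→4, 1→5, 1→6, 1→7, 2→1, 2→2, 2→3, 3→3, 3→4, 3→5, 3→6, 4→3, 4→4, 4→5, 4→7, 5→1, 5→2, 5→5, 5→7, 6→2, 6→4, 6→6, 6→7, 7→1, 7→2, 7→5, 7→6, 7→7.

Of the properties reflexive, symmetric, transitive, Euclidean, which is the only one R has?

Reflexive: yes — every world is R-related to itself.
Symmetric: no — 1 R 4 but not 4 R 1.
Transitive: no — 1 R 4 and 4 R 3, but not 1 R 3.
Euclidean: no — 1 R 4 and 1 R 6, but not 4 R 6.
Only reflexive holds.

reflexive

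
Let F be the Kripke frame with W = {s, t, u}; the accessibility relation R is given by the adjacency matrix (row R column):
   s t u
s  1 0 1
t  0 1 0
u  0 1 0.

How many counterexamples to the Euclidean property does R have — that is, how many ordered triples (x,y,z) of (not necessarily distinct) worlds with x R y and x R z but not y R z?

2

Enumerating: (s,u,s), (s,u,u).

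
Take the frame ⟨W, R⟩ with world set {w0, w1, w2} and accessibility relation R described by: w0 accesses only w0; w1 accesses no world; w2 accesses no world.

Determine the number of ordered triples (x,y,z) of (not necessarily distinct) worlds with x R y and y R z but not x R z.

0

R is transitive; there are no such tuples.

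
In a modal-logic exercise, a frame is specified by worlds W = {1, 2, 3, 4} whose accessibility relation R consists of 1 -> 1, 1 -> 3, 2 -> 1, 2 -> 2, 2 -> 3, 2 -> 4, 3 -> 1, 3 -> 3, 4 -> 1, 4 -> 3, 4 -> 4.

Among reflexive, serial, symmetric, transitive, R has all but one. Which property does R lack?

symmetric

Reflexive: yes — every world is R-related to itself.
Serial: yes — every world has a successor (e.g. 1 R 1).
Symmetric: no — 2 R 1 but not 1 R 2.
Transitive: yes — every two-step R-path is closed by a direct edge.
Only symmetric fails.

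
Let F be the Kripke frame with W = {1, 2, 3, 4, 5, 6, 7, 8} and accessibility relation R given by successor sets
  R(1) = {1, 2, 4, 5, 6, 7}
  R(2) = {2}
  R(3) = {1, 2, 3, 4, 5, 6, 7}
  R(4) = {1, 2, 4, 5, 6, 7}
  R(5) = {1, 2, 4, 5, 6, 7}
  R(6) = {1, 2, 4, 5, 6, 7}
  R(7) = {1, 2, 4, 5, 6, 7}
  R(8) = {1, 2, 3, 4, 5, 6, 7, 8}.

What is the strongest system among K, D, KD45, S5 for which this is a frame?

Serial (axiom D): yes — every world has a successor (e.g. 1 R 1).
Euclidean (axiom 5): no — 1 R 2 and 1 R 4, but not 2 R 4.
Transitive (axiom 4): yes — every two-step R-path is closed by a direct edge.
Reflexive (axiom T): yes — every world is R-related to itself.
So F validates K, D; KD45 would additionally require R to be Euclidean. The strongest is D.

D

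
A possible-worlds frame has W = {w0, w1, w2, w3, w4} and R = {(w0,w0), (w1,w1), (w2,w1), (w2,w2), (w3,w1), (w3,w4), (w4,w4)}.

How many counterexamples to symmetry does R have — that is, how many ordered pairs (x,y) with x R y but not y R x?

3

Enumerating: (w2,w1), (w3,w1), (w3,w4).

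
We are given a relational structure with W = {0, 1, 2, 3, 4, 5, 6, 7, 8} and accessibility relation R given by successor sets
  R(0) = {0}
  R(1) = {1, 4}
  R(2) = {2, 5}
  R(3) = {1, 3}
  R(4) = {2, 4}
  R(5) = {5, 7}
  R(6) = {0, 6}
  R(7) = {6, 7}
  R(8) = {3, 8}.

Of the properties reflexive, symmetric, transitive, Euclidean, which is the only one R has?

Reflexive: yes — every world is R-related to itself.
Symmetric: no — 1 R 4 but not 4 R 1.
Transitive: no — 1 R 4 and 4 R 2, but not 1 R 2.
Euclidean: no — 1 R 4 and 1 R 1, but not 4 R 1.
Only reflexive holds.

reflexive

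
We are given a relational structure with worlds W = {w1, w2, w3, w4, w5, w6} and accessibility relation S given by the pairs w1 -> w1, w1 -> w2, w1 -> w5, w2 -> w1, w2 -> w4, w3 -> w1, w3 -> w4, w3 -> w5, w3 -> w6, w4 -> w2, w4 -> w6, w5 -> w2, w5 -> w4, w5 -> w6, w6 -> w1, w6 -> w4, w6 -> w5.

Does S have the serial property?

Yes

Serial: yes — every world has a successor (e.g. w1 S w1).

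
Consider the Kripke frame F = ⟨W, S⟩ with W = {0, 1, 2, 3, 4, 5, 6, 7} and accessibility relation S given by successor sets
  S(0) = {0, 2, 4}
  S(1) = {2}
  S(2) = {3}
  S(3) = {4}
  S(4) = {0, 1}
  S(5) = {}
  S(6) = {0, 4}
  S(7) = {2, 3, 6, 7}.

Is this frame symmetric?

Symmetric: no — 0 S 2 but not 2 S 0.

No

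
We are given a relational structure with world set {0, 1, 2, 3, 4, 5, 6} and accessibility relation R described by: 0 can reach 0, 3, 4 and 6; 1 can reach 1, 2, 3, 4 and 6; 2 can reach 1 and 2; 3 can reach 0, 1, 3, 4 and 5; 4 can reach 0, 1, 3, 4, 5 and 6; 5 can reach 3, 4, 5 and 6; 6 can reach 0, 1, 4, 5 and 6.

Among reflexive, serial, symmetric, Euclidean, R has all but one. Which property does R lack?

Euclidean

Reflexive: yes — every world is R-related to itself.
Serial: yes — every world has a successor (e.g. 0 R 0).
Symmetric: yes — every pair in R has its reverse in R.
Euclidean: no — 0 R 3 and 0 R 6, but not 3 R 6.
Only Euclidean fails.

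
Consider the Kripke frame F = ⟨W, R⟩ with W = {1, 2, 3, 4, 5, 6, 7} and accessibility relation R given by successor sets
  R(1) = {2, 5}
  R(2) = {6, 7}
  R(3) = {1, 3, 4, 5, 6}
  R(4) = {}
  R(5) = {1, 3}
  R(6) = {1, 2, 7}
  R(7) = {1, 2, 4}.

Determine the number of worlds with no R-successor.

Enumerating: 4.

1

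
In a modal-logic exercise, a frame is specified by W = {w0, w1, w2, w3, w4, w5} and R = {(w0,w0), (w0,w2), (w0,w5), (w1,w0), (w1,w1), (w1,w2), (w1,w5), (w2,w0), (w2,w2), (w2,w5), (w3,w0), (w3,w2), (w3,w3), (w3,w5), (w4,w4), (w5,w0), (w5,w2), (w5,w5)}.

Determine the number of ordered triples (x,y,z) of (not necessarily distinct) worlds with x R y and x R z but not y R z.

Enumerating: (w1,w0,w1), (w1,w2,w1), (w1,w5,w1), (w3,w0,w3), (w3,w2,w3), (w3,w5,w3).

6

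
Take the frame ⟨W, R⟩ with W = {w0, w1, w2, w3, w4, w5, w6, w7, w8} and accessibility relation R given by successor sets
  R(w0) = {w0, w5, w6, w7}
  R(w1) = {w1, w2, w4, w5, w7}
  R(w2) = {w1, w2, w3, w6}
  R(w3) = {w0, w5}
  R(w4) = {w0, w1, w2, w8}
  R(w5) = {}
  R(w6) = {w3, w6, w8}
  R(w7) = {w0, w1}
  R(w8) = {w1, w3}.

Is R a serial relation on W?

Serial: no — w5 has no R-successor.

No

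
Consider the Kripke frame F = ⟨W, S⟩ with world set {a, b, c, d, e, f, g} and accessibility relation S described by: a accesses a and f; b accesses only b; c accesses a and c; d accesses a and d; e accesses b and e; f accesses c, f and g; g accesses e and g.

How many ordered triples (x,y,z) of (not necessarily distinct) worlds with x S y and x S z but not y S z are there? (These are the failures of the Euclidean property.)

Enumerating: (a,f,a), (c,a,c), (d,a,d), (e,b,e), (f,c,f), (f,c,g), (f,g,c), (f,g,f), (g,e,g).

9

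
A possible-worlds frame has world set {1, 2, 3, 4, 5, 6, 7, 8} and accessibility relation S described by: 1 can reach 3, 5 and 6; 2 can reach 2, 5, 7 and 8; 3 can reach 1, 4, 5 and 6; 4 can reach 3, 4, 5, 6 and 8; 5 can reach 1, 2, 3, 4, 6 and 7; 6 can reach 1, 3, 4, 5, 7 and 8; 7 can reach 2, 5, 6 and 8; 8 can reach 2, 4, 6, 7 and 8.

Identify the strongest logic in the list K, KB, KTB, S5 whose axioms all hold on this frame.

Symmetric (axiom B): yes — every pair in S has its reverse in S.
Reflexive (axiom T): no — 1 is not related to itself.
Euclidean (axiom 5): no — 2 S 5 and 2 S 8, but not 5 S 8.
So F validates K, KB; KTB would additionally require S to be reflexive. The strongest is KB.

KB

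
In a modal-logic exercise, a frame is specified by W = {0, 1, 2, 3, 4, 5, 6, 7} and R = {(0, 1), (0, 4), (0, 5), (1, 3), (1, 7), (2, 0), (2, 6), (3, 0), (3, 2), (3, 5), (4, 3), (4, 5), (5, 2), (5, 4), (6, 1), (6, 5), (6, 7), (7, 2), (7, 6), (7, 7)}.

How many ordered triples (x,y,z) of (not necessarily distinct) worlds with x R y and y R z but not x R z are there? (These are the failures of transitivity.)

Enumerating: (0,1,3), (0,1,7), (0,4,3), (0,5,2), (1,3,0), (1,3,2), (1,3,5), (1,7,2), (1,7,6), (2,0,1), (2,0,4), (2,0,5), … and 23 more.
Total: 35.

35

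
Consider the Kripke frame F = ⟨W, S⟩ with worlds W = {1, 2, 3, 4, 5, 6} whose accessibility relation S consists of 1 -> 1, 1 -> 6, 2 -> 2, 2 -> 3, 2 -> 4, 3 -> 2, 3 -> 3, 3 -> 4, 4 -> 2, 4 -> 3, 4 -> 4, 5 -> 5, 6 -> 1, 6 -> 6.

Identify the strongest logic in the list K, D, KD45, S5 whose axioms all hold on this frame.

Serial (axiom D): yes — every world has a successor (e.g. 1 S 1).
Euclidean (axiom 5): yes — any two successors of a common world are S-related.
Transitive (axiom 4): yes — every two-step S-path is closed by a direct edge.
Reflexive (axiom T): yes — every world is S-related to itself.
So F validates K, D, KD45, S5. The strongest is S5.

S5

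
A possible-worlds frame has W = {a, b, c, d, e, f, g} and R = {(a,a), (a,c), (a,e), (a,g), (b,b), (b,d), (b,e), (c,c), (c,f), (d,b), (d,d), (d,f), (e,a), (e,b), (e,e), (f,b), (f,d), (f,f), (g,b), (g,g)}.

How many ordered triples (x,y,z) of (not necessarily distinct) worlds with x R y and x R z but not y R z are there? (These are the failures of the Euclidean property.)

16

Enumerating: (a,c,a), (a,c,e), (a,c,g), (a,e,c), (a,e,g), (a,g,a), (a,g,c), (a,g,e), (b,d,e), (b,e,d), (c,f,c), (d,b,f), (e,a,b), (e,b,a), (f,b,f), (g,b,g).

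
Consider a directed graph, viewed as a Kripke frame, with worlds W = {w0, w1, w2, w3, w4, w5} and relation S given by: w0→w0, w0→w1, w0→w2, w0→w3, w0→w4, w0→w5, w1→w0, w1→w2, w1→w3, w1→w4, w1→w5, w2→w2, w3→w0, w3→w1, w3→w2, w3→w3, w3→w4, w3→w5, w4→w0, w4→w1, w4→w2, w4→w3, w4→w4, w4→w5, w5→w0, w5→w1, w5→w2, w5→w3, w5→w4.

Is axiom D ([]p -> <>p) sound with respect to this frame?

Yes

By correspondence theory, D is valid on a frame iff S is serial.
Serial: yes — every world has a successor (e.g. w0 S w0).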